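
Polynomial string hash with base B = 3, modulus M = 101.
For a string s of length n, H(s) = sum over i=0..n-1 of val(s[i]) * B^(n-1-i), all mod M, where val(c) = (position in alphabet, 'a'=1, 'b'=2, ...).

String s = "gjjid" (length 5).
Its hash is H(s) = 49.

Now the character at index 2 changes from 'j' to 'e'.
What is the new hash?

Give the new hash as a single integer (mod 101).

val('j') = 10, val('e') = 5
Position k = 2, exponent = n-1-k = 2
B^2 mod M = 3^2 mod 101 = 9
Delta = (5 - 10) * 9 mod 101 = 56
New hash = (49 + 56) mod 101 = 4

Answer: 4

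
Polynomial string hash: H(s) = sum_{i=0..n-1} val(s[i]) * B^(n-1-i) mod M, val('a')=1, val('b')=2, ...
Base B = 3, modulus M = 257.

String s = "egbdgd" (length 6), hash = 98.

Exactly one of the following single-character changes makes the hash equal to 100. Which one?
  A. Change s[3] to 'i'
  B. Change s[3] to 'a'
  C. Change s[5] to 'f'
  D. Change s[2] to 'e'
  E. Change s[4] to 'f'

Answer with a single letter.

Answer: C

Derivation:
Option A: s[3]='d'->'i', delta=(9-4)*3^2 mod 257 = 45, hash=98+45 mod 257 = 143
Option B: s[3]='d'->'a', delta=(1-4)*3^2 mod 257 = 230, hash=98+230 mod 257 = 71
Option C: s[5]='d'->'f', delta=(6-4)*3^0 mod 257 = 2, hash=98+2 mod 257 = 100 <-- target
Option D: s[2]='b'->'e', delta=(5-2)*3^3 mod 257 = 81, hash=98+81 mod 257 = 179
Option E: s[4]='g'->'f', delta=(6-7)*3^1 mod 257 = 254, hash=98+254 mod 257 = 95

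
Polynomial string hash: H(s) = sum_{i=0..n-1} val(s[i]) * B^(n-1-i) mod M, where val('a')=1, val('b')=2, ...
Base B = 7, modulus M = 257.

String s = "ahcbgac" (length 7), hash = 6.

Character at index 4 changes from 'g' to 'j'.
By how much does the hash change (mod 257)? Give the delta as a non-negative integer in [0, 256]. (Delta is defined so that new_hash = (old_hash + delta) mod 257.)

Delta formula: (val(new) - val(old)) * B^(n-1-k) mod M
  val('j') - val('g') = 10 - 7 = 3
  B^(n-1-k) = 7^2 mod 257 = 49
  Delta = 3 * 49 mod 257 = 147

Answer: 147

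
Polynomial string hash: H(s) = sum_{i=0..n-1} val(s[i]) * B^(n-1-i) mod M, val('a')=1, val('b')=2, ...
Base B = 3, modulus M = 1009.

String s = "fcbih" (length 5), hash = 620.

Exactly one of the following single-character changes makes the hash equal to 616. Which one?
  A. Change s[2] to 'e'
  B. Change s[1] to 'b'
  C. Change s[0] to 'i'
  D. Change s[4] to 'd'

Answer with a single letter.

Answer: D

Derivation:
Option A: s[2]='b'->'e', delta=(5-2)*3^2 mod 1009 = 27, hash=620+27 mod 1009 = 647
Option B: s[1]='c'->'b', delta=(2-3)*3^3 mod 1009 = 982, hash=620+982 mod 1009 = 593
Option C: s[0]='f'->'i', delta=(9-6)*3^4 mod 1009 = 243, hash=620+243 mod 1009 = 863
Option D: s[4]='h'->'d', delta=(4-8)*3^0 mod 1009 = 1005, hash=620+1005 mod 1009 = 616 <-- target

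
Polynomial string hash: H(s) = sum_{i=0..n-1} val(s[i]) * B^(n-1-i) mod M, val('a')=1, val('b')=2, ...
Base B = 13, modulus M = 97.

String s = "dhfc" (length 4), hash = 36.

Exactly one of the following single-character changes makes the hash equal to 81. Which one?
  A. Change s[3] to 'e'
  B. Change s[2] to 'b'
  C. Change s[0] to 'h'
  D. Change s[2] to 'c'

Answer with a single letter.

Answer: B

Derivation:
Option A: s[3]='c'->'e', delta=(5-3)*13^0 mod 97 = 2, hash=36+2 mod 97 = 38
Option B: s[2]='f'->'b', delta=(2-6)*13^1 mod 97 = 45, hash=36+45 mod 97 = 81 <-- target
Option C: s[0]='d'->'h', delta=(8-4)*13^3 mod 97 = 58, hash=36+58 mod 97 = 94
Option D: s[2]='f'->'c', delta=(3-6)*13^1 mod 97 = 58, hash=36+58 mod 97 = 94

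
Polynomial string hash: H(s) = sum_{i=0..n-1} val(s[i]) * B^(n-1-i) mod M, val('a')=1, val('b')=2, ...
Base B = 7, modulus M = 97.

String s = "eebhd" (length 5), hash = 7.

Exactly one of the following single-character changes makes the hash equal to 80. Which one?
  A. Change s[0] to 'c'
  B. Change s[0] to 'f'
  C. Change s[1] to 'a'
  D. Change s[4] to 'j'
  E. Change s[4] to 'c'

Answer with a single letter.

Answer: B

Derivation:
Option A: s[0]='e'->'c', delta=(3-5)*7^4 mod 97 = 48, hash=7+48 mod 97 = 55
Option B: s[0]='e'->'f', delta=(6-5)*7^4 mod 97 = 73, hash=7+73 mod 97 = 80 <-- target
Option C: s[1]='e'->'a', delta=(1-5)*7^3 mod 97 = 83, hash=7+83 mod 97 = 90
Option D: s[4]='d'->'j', delta=(10-4)*7^0 mod 97 = 6, hash=7+6 mod 97 = 13
Option E: s[4]='d'->'c', delta=(3-4)*7^0 mod 97 = 96, hash=7+96 mod 97 = 6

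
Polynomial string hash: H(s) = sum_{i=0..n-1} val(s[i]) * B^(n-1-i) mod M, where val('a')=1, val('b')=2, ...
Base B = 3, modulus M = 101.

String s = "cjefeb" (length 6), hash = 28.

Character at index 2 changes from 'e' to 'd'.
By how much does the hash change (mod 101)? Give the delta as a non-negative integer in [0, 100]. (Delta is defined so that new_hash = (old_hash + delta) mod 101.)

Answer: 74

Derivation:
Delta formula: (val(new) - val(old)) * B^(n-1-k) mod M
  val('d') - val('e') = 4 - 5 = -1
  B^(n-1-k) = 3^3 mod 101 = 27
  Delta = -1 * 27 mod 101 = 74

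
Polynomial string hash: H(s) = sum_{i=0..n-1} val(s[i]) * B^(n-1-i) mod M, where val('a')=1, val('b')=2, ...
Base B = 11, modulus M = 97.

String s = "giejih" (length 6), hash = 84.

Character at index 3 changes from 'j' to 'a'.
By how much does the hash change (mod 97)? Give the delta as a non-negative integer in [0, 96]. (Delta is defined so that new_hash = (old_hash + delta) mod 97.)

Delta formula: (val(new) - val(old)) * B^(n-1-k) mod M
  val('a') - val('j') = 1 - 10 = -9
  B^(n-1-k) = 11^2 mod 97 = 24
  Delta = -9 * 24 mod 97 = 75

Answer: 75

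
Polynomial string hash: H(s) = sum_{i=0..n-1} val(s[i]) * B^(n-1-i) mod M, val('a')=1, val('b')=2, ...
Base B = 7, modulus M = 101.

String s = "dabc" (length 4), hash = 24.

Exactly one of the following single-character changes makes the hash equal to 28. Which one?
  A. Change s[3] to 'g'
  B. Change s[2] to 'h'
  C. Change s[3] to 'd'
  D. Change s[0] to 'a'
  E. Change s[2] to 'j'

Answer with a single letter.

Answer: A

Derivation:
Option A: s[3]='c'->'g', delta=(7-3)*7^0 mod 101 = 4, hash=24+4 mod 101 = 28 <-- target
Option B: s[2]='b'->'h', delta=(8-2)*7^1 mod 101 = 42, hash=24+42 mod 101 = 66
Option C: s[3]='c'->'d', delta=(4-3)*7^0 mod 101 = 1, hash=24+1 mod 101 = 25
Option D: s[0]='d'->'a', delta=(1-4)*7^3 mod 101 = 82, hash=24+82 mod 101 = 5
Option E: s[2]='b'->'j', delta=(10-2)*7^1 mod 101 = 56, hash=24+56 mod 101 = 80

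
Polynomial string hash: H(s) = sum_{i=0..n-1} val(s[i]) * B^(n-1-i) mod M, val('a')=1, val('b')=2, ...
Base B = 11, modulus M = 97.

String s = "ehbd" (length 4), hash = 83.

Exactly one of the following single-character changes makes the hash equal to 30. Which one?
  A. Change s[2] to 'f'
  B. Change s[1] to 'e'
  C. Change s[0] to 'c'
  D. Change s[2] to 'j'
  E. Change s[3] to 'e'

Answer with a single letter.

Answer: A

Derivation:
Option A: s[2]='b'->'f', delta=(6-2)*11^1 mod 97 = 44, hash=83+44 mod 97 = 30 <-- target
Option B: s[1]='h'->'e', delta=(5-8)*11^2 mod 97 = 25, hash=83+25 mod 97 = 11
Option C: s[0]='e'->'c', delta=(3-5)*11^3 mod 97 = 54, hash=83+54 mod 97 = 40
Option D: s[2]='b'->'j', delta=(10-2)*11^1 mod 97 = 88, hash=83+88 mod 97 = 74
Option E: s[3]='d'->'e', delta=(5-4)*11^0 mod 97 = 1, hash=83+1 mod 97 = 84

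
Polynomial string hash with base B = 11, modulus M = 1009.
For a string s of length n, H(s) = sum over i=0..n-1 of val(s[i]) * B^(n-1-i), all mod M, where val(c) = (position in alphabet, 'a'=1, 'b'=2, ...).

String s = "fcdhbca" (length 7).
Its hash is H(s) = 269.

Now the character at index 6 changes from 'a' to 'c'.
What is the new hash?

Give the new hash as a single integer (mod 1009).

val('a') = 1, val('c') = 3
Position k = 6, exponent = n-1-k = 0
B^0 mod M = 11^0 mod 1009 = 1
Delta = (3 - 1) * 1 mod 1009 = 2
New hash = (269 + 2) mod 1009 = 271

Answer: 271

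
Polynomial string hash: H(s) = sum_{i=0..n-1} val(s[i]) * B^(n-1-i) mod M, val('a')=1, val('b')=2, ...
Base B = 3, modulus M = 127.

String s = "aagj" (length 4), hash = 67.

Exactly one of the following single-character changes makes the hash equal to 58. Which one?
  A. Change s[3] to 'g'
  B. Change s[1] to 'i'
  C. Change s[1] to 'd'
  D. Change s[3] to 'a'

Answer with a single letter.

Answer: D

Derivation:
Option A: s[3]='j'->'g', delta=(7-10)*3^0 mod 127 = 124, hash=67+124 mod 127 = 64
Option B: s[1]='a'->'i', delta=(9-1)*3^2 mod 127 = 72, hash=67+72 mod 127 = 12
Option C: s[1]='a'->'d', delta=(4-1)*3^2 mod 127 = 27, hash=67+27 mod 127 = 94
Option D: s[3]='j'->'a', delta=(1-10)*3^0 mod 127 = 118, hash=67+118 mod 127 = 58 <-- target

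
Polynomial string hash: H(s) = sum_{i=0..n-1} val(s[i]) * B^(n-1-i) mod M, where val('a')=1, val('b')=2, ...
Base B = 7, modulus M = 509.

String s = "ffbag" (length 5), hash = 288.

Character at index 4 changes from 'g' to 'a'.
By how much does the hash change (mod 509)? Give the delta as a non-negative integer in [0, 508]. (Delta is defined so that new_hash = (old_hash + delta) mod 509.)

Delta formula: (val(new) - val(old)) * B^(n-1-k) mod M
  val('a') - val('g') = 1 - 7 = -6
  B^(n-1-k) = 7^0 mod 509 = 1
  Delta = -6 * 1 mod 509 = 503

Answer: 503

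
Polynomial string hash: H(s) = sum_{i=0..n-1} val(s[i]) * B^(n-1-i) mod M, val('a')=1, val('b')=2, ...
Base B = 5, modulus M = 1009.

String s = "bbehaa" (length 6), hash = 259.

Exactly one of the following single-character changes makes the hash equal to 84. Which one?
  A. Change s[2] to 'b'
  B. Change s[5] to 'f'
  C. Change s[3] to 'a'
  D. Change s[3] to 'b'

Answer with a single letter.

Answer: C

Derivation:
Option A: s[2]='e'->'b', delta=(2-5)*5^3 mod 1009 = 634, hash=259+634 mod 1009 = 893
Option B: s[5]='a'->'f', delta=(6-1)*5^0 mod 1009 = 5, hash=259+5 mod 1009 = 264
Option C: s[3]='h'->'a', delta=(1-8)*5^2 mod 1009 = 834, hash=259+834 mod 1009 = 84 <-- target
Option D: s[3]='h'->'b', delta=(2-8)*5^2 mod 1009 = 859, hash=259+859 mod 1009 = 109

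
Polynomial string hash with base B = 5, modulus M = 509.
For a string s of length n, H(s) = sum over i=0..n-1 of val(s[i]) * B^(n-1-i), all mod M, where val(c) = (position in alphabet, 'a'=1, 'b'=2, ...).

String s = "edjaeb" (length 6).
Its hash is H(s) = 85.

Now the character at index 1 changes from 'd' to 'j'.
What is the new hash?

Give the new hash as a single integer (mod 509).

Answer: 272

Derivation:
val('d') = 4, val('j') = 10
Position k = 1, exponent = n-1-k = 4
B^4 mod M = 5^4 mod 509 = 116
Delta = (10 - 4) * 116 mod 509 = 187
New hash = (85 + 187) mod 509 = 272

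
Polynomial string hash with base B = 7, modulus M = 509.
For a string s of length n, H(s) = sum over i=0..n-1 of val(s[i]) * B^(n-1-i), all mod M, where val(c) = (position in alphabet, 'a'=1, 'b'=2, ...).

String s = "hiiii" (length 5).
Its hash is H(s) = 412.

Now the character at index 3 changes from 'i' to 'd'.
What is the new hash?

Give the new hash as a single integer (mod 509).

Answer: 377

Derivation:
val('i') = 9, val('d') = 4
Position k = 3, exponent = n-1-k = 1
B^1 mod M = 7^1 mod 509 = 7
Delta = (4 - 9) * 7 mod 509 = 474
New hash = (412 + 474) mod 509 = 377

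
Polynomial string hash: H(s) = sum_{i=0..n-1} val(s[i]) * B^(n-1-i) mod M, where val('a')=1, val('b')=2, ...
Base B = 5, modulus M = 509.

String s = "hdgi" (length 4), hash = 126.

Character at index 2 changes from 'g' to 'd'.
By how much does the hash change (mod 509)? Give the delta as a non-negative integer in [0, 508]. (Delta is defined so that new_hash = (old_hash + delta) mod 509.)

Delta formula: (val(new) - val(old)) * B^(n-1-k) mod M
  val('d') - val('g') = 4 - 7 = -3
  B^(n-1-k) = 5^1 mod 509 = 5
  Delta = -3 * 5 mod 509 = 494

Answer: 494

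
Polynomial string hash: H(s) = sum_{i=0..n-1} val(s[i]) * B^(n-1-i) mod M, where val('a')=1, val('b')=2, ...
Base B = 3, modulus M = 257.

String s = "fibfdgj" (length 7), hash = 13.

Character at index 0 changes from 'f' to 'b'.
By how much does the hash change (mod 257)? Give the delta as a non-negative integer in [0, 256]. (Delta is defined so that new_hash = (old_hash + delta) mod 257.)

Delta formula: (val(new) - val(old)) * B^(n-1-k) mod M
  val('b') - val('f') = 2 - 6 = -4
  B^(n-1-k) = 3^6 mod 257 = 215
  Delta = -4 * 215 mod 257 = 168

Answer: 168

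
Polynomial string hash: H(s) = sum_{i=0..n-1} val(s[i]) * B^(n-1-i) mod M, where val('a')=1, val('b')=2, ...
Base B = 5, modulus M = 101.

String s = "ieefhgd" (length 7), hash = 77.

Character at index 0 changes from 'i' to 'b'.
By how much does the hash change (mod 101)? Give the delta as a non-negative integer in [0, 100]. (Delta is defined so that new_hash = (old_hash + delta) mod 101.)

Delta formula: (val(new) - val(old)) * B^(n-1-k) mod M
  val('b') - val('i') = 2 - 9 = -7
  B^(n-1-k) = 5^6 mod 101 = 71
  Delta = -7 * 71 mod 101 = 8

Answer: 8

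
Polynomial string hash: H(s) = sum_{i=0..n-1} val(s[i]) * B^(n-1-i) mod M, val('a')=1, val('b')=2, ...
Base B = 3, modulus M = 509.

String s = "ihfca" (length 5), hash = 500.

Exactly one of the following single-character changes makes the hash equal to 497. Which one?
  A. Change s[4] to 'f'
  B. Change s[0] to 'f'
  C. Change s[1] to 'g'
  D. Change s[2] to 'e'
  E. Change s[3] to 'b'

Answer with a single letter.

Option A: s[4]='a'->'f', delta=(6-1)*3^0 mod 509 = 5, hash=500+5 mod 509 = 505
Option B: s[0]='i'->'f', delta=(6-9)*3^4 mod 509 = 266, hash=500+266 mod 509 = 257
Option C: s[1]='h'->'g', delta=(7-8)*3^3 mod 509 = 482, hash=500+482 mod 509 = 473
Option D: s[2]='f'->'e', delta=(5-6)*3^2 mod 509 = 500, hash=500+500 mod 509 = 491
Option E: s[3]='c'->'b', delta=(2-3)*3^1 mod 509 = 506, hash=500+506 mod 509 = 497 <-- target

Answer: E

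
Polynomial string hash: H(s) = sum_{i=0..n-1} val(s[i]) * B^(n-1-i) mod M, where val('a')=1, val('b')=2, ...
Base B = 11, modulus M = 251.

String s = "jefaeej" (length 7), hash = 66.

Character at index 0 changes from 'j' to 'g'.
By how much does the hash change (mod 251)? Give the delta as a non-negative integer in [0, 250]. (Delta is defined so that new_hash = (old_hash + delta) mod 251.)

Delta formula: (val(new) - val(old)) * B^(n-1-k) mod M
  val('g') - val('j') = 7 - 10 = -3
  B^(n-1-k) = 11^6 mod 251 = 3
  Delta = -3 * 3 mod 251 = 242

Answer: 242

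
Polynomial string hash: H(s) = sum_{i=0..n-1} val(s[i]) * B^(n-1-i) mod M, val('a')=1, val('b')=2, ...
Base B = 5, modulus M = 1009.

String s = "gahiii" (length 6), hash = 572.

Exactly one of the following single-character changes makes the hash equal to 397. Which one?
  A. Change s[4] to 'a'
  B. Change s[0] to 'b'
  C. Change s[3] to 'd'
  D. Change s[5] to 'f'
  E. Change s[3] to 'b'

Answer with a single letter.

Option A: s[4]='i'->'a', delta=(1-9)*5^1 mod 1009 = 969, hash=572+969 mod 1009 = 532
Option B: s[0]='g'->'b', delta=(2-7)*5^5 mod 1009 = 519, hash=572+519 mod 1009 = 82
Option C: s[3]='i'->'d', delta=(4-9)*5^2 mod 1009 = 884, hash=572+884 mod 1009 = 447
Option D: s[5]='i'->'f', delta=(6-9)*5^0 mod 1009 = 1006, hash=572+1006 mod 1009 = 569
Option E: s[3]='i'->'b', delta=(2-9)*5^2 mod 1009 = 834, hash=572+834 mod 1009 = 397 <-- target

Answer: E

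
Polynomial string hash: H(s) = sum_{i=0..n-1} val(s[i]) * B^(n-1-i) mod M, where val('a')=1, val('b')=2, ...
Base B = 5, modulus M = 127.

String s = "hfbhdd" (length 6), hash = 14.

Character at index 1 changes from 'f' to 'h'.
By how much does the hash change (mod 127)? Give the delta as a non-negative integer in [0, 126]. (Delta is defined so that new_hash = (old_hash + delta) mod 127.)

Delta formula: (val(new) - val(old)) * B^(n-1-k) mod M
  val('h') - val('f') = 8 - 6 = 2
  B^(n-1-k) = 5^4 mod 127 = 117
  Delta = 2 * 117 mod 127 = 107

Answer: 107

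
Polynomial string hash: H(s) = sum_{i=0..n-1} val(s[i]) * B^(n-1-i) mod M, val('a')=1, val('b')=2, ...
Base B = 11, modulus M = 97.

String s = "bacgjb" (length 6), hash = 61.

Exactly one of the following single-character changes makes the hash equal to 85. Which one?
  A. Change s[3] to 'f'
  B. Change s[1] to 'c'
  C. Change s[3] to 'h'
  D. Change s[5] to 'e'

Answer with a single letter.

Answer: C

Derivation:
Option A: s[3]='g'->'f', delta=(6-7)*11^2 mod 97 = 73, hash=61+73 mod 97 = 37
Option B: s[1]='a'->'c', delta=(3-1)*11^4 mod 97 = 85, hash=61+85 mod 97 = 49
Option C: s[3]='g'->'h', delta=(8-7)*11^2 mod 97 = 24, hash=61+24 mod 97 = 85 <-- target
Option D: s[5]='b'->'e', delta=(5-2)*11^0 mod 97 = 3, hash=61+3 mod 97 = 64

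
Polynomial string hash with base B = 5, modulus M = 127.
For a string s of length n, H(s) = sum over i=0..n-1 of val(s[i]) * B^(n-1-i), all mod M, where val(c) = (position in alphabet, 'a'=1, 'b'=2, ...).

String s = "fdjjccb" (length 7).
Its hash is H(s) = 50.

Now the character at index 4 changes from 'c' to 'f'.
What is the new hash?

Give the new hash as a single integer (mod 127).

Answer: 125

Derivation:
val('c') = 3, val('f') = 6
Position k = 4, exponent = n-1-k = 2
B^2 mod M = 5^2 mod 127 = 25
Delta = (6 - 3) * 25 mod 127 = 75
New hash = (50 + 75) mod 127 = 125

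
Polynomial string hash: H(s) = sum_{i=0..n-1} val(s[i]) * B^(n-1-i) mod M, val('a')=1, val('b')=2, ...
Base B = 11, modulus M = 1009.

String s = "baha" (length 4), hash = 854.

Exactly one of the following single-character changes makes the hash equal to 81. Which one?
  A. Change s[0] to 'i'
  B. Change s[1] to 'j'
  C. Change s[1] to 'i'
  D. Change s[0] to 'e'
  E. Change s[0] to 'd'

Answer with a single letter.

Option A: s[0]='b'->'i', delta=(9-2)*11^3 mod 1009 = 236, hash=854+236 mod 1009 = 81 <-- target
Option B: s[1]='a'->'j', delta=(10-1)*11^2 mod 1009 = 80, hash=854+80 mod 1009 = 934
Option C: s[1]='a'->'i', delta=(9-1)*11^2 mod 1009 = 968, hash=854+968 mod 1009 = 813
Option D: s[0]='b'->'e', delta=(5-2)*11^3 mod 1009 = 966, hash=854+966 mod 1009 = 811
Option E: s[0]='b'->'d', delta=(4-2)*11^3 mod 1009 = 644, hash=854+644 mod 1009 = 489

Answer: A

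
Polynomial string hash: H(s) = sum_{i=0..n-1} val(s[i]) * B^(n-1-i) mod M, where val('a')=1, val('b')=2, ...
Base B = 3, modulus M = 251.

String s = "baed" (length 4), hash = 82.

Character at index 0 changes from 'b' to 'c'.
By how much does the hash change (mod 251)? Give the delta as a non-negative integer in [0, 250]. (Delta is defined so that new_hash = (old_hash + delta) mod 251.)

Answer: 27

Derivation:
Delta formula: (val(new) - val(old)) * B^(n-1-k) mod M
  val('c') - val('b') = 3 - 2 = 1
  B^(n-1-k) = 3^3 mod 251 = 27
  Delta = 1 * 27 mod 251 = 27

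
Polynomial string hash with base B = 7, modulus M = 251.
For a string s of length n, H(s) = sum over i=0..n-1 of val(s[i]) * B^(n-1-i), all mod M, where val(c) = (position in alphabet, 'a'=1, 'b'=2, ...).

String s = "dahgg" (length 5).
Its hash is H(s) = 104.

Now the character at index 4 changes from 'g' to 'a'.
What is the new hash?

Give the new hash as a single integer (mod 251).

val('g') = 7, val('a') = 1
Position k = 4, exponent = n-1-k = 0
B^0 mod M = 7^0 mod 251 = 1
Delta = (1 - 7) * 1 mod 251 = 245
New hash = (104 + 245) mod 251 = 98

Answer: 98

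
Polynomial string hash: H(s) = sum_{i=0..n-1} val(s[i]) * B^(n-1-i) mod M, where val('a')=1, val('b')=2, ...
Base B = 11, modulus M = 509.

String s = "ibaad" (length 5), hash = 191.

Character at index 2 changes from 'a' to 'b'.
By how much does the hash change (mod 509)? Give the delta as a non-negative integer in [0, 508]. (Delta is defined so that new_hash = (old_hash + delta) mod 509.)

Answer: 121

Derivation:
Delta formula: (val(new) - val(old)) * B^(n-1-k) mod M
  val('b') - val('a') = 2 - 1 = 1
  B^(n-1-k) = 11^2 mod 509 = 121
  Delta = 1 * 121 mod 509 = 121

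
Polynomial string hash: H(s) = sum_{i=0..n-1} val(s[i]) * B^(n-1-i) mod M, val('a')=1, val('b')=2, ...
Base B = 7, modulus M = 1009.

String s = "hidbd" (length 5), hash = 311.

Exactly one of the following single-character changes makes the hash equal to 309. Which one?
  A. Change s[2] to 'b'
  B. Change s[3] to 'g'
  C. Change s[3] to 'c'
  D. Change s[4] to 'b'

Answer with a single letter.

Answer: D

Derivation:
Option A: s[2]='d'->'b', delta=(2-4)*7^2 mod 1009 = 911, hash=311+911 mod 1009 = 213
Option B: s[3]='b'->'g', delta=(7-2)*7^1 mod 1009 = 35, hash=311+35 mod 1009 = 346
Option C: s[3]='b'->'c', delta=(3-2)*7^1 mod 1009 = 7, hash=311+7 mod 1009 = 318
Option D: s[4]='d'->'b', delta=(2-4)*7^0 mod 1009 = 1007, hash=311+1007 mod 1009 = 309 <-- target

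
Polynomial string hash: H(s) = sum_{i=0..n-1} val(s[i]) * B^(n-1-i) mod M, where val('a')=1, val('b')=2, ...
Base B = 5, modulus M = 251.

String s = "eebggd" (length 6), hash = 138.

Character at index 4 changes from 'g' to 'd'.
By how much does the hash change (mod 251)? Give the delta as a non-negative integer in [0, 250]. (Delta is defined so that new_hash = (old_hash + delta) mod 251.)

Delta formula: (val(new) - val(old)) * B^(n-1-k) mod M
  val('d') - val('g') = 4 - 7 = -3
  B^(n-1-k) = 5^1 mod 251 = 5
  Delta = -3 * 5 mod 251 = 236

Answer: 236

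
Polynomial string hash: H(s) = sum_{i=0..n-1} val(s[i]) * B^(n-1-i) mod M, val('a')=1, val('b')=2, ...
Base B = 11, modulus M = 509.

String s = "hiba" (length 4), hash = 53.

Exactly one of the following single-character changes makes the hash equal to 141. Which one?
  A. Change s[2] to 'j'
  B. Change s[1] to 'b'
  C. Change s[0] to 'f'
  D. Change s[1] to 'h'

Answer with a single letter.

Answer: A

Derivation:
Option A: s[2]='b'->'j', delta=(10-2)*11^1 mod 509 = 88, hash=53+88 mod 509 = 141 <-- target
Option B: s[1]='i'->'b', delta=(2-9)*11^2 mod 509 = 171, hash=53+171 mod 509 = 224
Option C: s[0]='h'->'f', delta=(6-8)*11^3 mod 509 = 392, hash=53+392 mod 509 = 445
Option D: s[1]='i'->'h', delta=(8-9)*11^2 mod 509 = 388, hash=53+388 mod 509 = 441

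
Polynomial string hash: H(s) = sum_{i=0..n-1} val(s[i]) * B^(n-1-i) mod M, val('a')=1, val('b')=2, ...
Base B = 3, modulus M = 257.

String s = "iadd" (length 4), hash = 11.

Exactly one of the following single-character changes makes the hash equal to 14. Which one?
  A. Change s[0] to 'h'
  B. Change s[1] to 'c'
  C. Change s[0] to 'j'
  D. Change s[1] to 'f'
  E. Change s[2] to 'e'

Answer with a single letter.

Option A: s[0]='i'->'h', delta=(8-9)*3^3 mod 257 = 230, hash=11+230 mod 257 = 241
Option B: s[1]='a'->'c', delta=(3-1)*3^2 mod 257 = 18, hash=11+18 mod 257 = 29
Option C: s[0]='i'->'j', delta=(10-9)*3^3 mod 257 = 27, hash=11+27 mod 257 = 38
Option D: s[1]='a'->'f', delta=(6-1)*3^2 mod 257 = 45, hash=11+45 mod 257 = 56
Option E: s[2]='d'->'e', delta=(5-4)*3^1 mod 257 = 3, hash=11+3 mod 257 = 14 <-- target

Answer: E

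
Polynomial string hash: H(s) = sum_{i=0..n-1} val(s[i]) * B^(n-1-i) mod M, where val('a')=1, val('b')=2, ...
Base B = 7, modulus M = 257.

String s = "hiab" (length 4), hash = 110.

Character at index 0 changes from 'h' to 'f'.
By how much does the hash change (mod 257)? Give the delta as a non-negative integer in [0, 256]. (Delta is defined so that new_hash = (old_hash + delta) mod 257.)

Delta formula: (val(new) - val(old)) * B^(n-1-k) mod M
  val('f') - val('h') = 6 - 8 = -2
  B^(n-1-k) = 7^3 mod 257 = 86
  Delta = -2 * 86 mod 257 = 85

Answer: 85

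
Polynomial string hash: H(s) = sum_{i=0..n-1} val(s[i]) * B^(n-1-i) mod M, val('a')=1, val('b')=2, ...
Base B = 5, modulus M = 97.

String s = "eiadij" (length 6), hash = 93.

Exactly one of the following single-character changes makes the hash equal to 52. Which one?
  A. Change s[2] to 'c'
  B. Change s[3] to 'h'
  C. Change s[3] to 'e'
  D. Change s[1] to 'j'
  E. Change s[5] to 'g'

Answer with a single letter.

Option A: s[2]='a'->'c', delta=(3-1)*5^3 mod 97 = 56, hash=93+56 mod 97 = 52 <-- target
Option B: s[3]='d'->'h', delta=(8-4)*5^2 mod 97 = 3, hash=93+3 mod 97 = 96
Option C: s[3]='d'->'e', delta=(5-4)*5^2 mod 97 = 25, hash=93+25 mod 97 = 21
Option D: s[1]='i'->'j', delta=(10-9)*5^4 mod 97 = 43, hash=93+43 mod 97 = 39
Option E: s[5]='j'->'g', delta=(7-10)*5^0 mod 97 = 94, hash=93+94 mod 97 = 90

Answer: A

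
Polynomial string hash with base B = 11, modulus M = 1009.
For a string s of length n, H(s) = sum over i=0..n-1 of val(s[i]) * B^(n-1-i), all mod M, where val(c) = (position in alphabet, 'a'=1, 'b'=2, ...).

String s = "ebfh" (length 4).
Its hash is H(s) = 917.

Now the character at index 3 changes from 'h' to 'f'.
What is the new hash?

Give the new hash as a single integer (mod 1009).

Answer: 915

Derivation:
val('h') = 8, val('f') = 6
Position k = 3, exponent = n-1-k = 0
B^0 mod M = 11^0 mod 1009 = 1
Delta = (6 - 8) * 1 mod 1009 = 1007
New hash = (917 + 1007) mod 1009 = 915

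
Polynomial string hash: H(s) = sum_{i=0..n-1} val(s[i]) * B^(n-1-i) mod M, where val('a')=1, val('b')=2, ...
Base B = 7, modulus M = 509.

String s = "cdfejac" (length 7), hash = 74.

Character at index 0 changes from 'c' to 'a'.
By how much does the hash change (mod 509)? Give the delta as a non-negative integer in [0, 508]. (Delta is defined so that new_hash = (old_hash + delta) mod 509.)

Delta formula: (val(new) - val(old)) * B^(n-1-k) mod M
  val('a') - val('c') = 1 - 3 = -2
  B^(n-1-k) = 7^6 mod 509 = 70
  Delta = -2 * 70 mod 509 = 369

Answer: 369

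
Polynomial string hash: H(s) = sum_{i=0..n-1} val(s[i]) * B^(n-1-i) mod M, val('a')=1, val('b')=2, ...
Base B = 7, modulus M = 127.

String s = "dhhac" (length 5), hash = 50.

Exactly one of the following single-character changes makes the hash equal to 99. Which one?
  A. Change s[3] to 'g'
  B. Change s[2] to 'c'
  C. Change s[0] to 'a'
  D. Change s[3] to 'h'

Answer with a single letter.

Answer: D

Derivation:
Option A: s[3]='a'->'g', delta=(7-1)*7^1 mod 127 = 42, hash=50+42 mod 127 = 92
Option B: s[2]='h'->'c', delta=(3-8)*7^2 mod 127 = 9, hash=50+9 mod 127 = 59
Option C: s[0]='d'->'a', delta=(1-4)*7^4 mod 127 = 36, hash=50+36 mod 127 = 86
Option D: s[3]='a'->'h', delta=(8-1)*7^1 mod 127 = 49, hash=50+49 mod 127 = 99 <-- target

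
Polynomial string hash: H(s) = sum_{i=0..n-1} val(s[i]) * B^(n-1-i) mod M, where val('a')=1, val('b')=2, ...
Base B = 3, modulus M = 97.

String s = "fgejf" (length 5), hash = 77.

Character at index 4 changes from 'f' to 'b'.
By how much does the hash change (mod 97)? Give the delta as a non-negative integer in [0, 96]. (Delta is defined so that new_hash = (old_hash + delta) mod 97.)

Delta formula: (val(new) - val(old)) * B^(n-1-k) mod M
  val('b') - val('f') = 2 - 6 = -4
  B^(n-1-k) = 3^0 mod 97 = 1
  Delta = -4 * 1 mod 97 = 93

Answer: 93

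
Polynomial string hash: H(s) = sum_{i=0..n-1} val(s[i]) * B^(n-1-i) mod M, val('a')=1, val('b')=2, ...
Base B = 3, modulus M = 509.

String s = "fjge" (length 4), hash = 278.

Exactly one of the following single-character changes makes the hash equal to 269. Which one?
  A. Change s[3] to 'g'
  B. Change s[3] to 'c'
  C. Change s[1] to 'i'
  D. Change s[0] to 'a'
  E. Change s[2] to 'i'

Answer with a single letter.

Answer: C

Derivation:
Option A: s[3]='e'->'g', delta=(7-5)*3^0 mod 509 = 2, hash=278+2 mod 509 = 280
Option B: s[3]='e'->'c', delta=(3-5)*3^0 mod 509 = 507, hash=278+507 mod 509 = 276
Option C: s[1]='j'->'i', delta=(9-10)*3^2 mod 509 = 500, hash=278+500 mod 509 = 269 <-- target
Option D: s[0]='f'->'a', delta=(1-6)*3^3 mod 509 = 374, hash=278+374 mod 509 = 143
Option E: s[2]='g'->'i', delta=(9-7)*3^1 mod 509 = 6, hash=278+6 mod 509 = 284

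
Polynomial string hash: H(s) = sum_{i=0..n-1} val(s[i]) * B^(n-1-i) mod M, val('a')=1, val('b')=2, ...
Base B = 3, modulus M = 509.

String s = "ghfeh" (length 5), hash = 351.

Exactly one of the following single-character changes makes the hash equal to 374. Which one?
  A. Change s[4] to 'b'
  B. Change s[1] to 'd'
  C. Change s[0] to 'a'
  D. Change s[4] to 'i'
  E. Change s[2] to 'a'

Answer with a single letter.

Option A: s[4]='h'->'b', delta=(2-8)*3^0 mod 509 = 503, hash=351+503 mod 509 = 345
Option B: s[1]='h'->'d', delta=(4-8)*3^3 mod 509 = 401, hash=351+401 mod 509 = 243
Option C: s[0]='g'->'a', delta=(1-7)*3^4 mod 509 = 23, hash=351+23 mod 509 = 374 <-- target
Option D: s[4]='h'->'i', delta=(9-8)*3^0 mod 509 = 1, hash=351+1 mod 509 = 352
Option E: s[2]='f'->'a', delta=(1-6)*3^2 mod 509 = 464, hash=351+464 mod 509 = 306

Answer: C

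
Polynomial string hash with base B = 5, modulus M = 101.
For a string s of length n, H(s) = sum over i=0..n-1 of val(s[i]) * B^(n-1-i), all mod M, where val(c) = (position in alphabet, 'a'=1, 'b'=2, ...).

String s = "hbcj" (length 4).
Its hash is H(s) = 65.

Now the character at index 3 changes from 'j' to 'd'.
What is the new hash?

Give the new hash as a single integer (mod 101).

val('j') = 10, val('d') = 4
Position k = 3, exponent = n-1-k = 0
B^0 mod M = 5^0 mod 101 = 1
Delta = (4 - 10) * 1 mod 101 = 95
New hash = (65 + 95) mod 101 = 59

Answer: 59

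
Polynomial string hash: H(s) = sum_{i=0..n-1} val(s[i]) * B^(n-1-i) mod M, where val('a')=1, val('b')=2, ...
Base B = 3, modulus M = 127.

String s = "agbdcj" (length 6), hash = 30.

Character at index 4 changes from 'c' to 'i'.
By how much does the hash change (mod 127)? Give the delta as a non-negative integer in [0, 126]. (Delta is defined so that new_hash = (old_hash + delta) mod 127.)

Answer: 18

Derivation:
Delta formula: (val(new) - val(old)) * B^(n-1-k) mod M
  val('i') - val('c') = 9 - 3 = 6
  B^(n-1-k) = 3^1 mod 127 = 3
  Delta = 6 * 3 mod 127 = 18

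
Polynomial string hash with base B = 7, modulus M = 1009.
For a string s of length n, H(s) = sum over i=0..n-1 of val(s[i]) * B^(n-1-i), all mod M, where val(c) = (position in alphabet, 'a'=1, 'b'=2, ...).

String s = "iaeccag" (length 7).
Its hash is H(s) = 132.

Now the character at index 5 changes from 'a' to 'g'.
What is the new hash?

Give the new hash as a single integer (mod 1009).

Answer: 174

Derivation:
val('a') = 1, val('g') = 7
Position k = 5, exponent = n-1-k = 1
B^1 mod M = 7^1 mod 1009 = 7
Delta = (7 - 1) * 7 mod 1009 = 42
New hash = (132 + 42) mod 1009 = 174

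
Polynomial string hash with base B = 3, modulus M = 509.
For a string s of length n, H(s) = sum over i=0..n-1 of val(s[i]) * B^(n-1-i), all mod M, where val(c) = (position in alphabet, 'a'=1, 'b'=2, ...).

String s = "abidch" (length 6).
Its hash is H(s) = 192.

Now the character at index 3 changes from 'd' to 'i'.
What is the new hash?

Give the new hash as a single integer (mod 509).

val('d') = 4, val('i') = 9
Position k = 3, exponent = n-1-k = 2
B^2 mod M = 3^2 mod 509 = 9
Delta = (9 - 4) * 9 mod 509 = 45
New hash = (192 + 45) mod 509 = 237

Answer: 237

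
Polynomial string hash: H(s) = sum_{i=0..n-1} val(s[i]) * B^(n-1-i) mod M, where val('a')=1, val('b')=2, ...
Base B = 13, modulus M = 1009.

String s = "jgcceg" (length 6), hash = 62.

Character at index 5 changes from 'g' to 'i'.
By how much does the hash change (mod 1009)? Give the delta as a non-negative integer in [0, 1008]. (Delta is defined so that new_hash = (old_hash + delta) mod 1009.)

Answer: 2

Derivation:
Delta formula: (val(new) - val(old)) * B^(n-1-k) mod M
  val('i') - val('g') = 9 - 7 = 2
  B^(n-1-k) = 13^0 mod 1009 = 1
  Delta = 2 * 1 mod 1009 = 2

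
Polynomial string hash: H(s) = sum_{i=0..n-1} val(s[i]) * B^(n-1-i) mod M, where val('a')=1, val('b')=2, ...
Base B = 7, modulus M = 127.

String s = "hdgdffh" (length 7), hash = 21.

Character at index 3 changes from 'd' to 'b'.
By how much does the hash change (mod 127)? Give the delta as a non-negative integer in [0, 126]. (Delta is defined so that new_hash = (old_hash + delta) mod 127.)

Answer: 76

Derivation:
Delta formula: (val(new) - val(old)) * B^(n-1-k) mod M
  val('b') - val('d') = 2 - 4 = -2
  B^(n-1-k) = 7^3 mod 127 = 89
  Delta = -2 * 89 mod 127 = 76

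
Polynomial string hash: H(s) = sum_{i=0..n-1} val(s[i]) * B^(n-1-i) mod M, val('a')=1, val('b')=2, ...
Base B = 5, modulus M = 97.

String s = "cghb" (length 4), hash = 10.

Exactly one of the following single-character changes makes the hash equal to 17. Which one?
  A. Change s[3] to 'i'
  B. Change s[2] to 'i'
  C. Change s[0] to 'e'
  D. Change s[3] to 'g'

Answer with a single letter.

Answer: A

Derivation:
Option A: s[3]='b'->'i', delta=(9-2)*5^0 mod 97 = 7, hash=10+7 mod 97 = 17 <-- target
Option B: s[2]='h'->'i', delta=(9-8)*5^1 mod 97 = 5, hash=10+5 mod 97 = 15
Option C: s[0]='c'->'e', delta=(5-3)*5^3 mod 97 = 56, hash=10+56 mod 97 = 66
Option D: s[3]='b'->'g', delta=(7-2)*5^0 mod 97 = 5, hash=10+5 mod 97 = 15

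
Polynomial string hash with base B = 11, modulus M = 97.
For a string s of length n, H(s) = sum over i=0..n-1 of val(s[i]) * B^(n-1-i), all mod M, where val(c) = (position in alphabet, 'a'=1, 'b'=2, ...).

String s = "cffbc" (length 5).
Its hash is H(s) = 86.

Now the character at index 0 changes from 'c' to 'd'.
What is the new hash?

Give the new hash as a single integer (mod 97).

Answer: 80

Derivation:
val('c') = 3, val('d') = 4
Position k = 0, exponent = n-1-k = 4
B^4 mod M = 11^4 mod 97 = 91
Delta = (4 - 3) * 91 mod 97 = 91
New hash = (86 + 91) mod 97 = 80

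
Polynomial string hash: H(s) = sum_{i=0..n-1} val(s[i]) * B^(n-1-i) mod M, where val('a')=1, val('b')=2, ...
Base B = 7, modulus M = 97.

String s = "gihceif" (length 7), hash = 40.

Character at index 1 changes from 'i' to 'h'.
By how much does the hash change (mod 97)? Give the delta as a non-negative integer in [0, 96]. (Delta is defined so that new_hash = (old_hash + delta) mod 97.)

Delta formula: (val(new) - val(old)) * B^(n-1-k) mod M
  val('h') - val('i') = 8 - 9 = -1
  B^(n-1-k) = 7^5 mod 97 = 26
  Delta = -1 * 26 mod 97 = 71

Answer: 71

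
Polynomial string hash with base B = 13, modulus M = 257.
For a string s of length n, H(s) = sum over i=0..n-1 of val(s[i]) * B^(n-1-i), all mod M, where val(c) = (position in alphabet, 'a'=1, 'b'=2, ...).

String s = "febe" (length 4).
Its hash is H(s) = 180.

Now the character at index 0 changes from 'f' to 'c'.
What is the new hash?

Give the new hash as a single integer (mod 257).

val('f') = 6, val('c') = 3
Position k = 0, exponent = n-1-k = 3
B^3 mod M = 13^3 mod 257 = 141
Delta = (3 - 6) * 141 mod 257 = 91
New hash = (180 + 91) mod 257 = 14

Answer: 14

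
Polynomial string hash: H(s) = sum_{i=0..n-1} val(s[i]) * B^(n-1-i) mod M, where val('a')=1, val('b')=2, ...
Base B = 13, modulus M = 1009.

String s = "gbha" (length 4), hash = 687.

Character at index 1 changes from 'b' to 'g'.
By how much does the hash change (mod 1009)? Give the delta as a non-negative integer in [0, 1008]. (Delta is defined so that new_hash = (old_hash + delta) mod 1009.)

Answer: 845

Derivation:
Delta formula: (val(new) - val(old)) * B^(n-1-k) mod M
  val('g') - val('b') = 7 - 2 = 5
  B^(n-1-k) = 13^2 mod 1009 = 169
  Delta = 5 * 169 mod 1009 = 845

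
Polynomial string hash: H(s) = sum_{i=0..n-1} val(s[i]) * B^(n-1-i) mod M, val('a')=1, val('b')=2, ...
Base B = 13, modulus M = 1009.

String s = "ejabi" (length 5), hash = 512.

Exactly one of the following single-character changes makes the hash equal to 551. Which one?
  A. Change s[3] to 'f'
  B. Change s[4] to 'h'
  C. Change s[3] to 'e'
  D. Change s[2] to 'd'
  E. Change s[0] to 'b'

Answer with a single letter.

Answer: C

Derivation:
Option A: s[3]='b'->'f', delta=(6-2)*13^1 mod 1009 = 52, hash=512+52 mod 1009 = 564
Option B: s[4]='i'->'h', delta=(8-9)*13^0 mod 1009 = 1008, hash=512+1008 mod 1009 = 511
Option C: s[3]='b'->'e', delta=(5-2)*13^1 mod 1009 = 39, hash=512+39 mod 1009 = 551 <-- target
Option D: s[2]='a'->'d', delta=(4-1)*13^2 mod 1009 = 507, hash=512+507 mod 1009 = 10
Option E: s[0]='e'->'b', delta=(2-5)*13^4 mod 1009 = 82, hash=512+82 mod 1009 = 594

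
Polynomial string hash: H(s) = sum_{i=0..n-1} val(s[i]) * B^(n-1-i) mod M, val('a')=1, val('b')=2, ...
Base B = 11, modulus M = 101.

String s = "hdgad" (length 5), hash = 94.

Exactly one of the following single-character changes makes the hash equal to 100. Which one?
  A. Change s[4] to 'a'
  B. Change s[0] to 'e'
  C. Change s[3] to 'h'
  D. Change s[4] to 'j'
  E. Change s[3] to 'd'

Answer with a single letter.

Option A: s[4]='d'->'a', delta=(1-4)*11^0 mod 101 = 98, hash=94+98 mod 101 = 91
Option B: s[0]='h'->'e', delta=(5-8)*11^4 mod 101 = 12, hash=94+12 mod 101 = 5
Option C: s[3]='a'->'h', delta=(8-1)*11^1 mod 101 = 77, hash=94+77 mod 101 = 70
Option D: s[4]='d'->'j', delta=(10-4)*11^0 mod 101 = 6, hash=94+6 mod 101 = 100 <-- target
Option E: s[3]='a'->'d', delta=(4-1)*11^1 mod 101 = 33, hash=94+33 mod 101 = 26

Answer: D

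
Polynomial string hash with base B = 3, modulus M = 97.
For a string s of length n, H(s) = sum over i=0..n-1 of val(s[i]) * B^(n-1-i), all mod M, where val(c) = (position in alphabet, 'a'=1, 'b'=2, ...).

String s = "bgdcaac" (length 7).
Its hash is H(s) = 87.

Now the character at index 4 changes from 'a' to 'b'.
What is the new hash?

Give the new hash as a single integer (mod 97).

Answer: 96

Derivation:
val('a') = 1, val('b') = 2
Position k = 4, exponent = n-1-k = 2
B^2 mod M = 3^2 mod 97 = 9
Delta = (2 - 1) * 9 mod 97 = 9
New hash = (87 + 9) mod 97 = 96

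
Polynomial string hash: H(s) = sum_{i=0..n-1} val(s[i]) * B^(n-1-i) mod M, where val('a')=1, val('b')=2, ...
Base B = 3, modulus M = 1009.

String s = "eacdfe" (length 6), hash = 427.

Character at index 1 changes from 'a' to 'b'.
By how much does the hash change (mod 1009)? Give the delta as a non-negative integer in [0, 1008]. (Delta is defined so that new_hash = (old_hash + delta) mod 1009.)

Answer: 81

Derivation:
Delta formula: (val(new) - val(old)) * B^(n-1-k) mod M
  val('b') - val('a') = 2 - 1 = 1
  B^(n-1-k) = 3^4 mod 1009 = 81
  Delta = 1 * 81 mod 1009 = 81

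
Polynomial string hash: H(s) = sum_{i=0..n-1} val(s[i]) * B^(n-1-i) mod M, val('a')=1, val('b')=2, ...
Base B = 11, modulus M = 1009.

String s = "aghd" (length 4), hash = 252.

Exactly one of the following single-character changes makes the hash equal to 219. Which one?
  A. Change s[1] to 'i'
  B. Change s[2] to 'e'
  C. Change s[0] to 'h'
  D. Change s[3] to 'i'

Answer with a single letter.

Answer: B

Derivation:
Option A: s[1]='g'->'i', delta=(9-7)*11^2 mod 1009 = 242, hash=252+242 mod 1009 = 494
Option B: s[2]='h'->'e', delta=(5-8)*11^1 mod 1009 = 976, hash=252+976 mod 1009 = 219 <-- target
Option C: s[0]='a'->'h', delta=(8-1)*11^3 mod 1009 = 236, hash=252+236 mod 1009 = 488
Option D: s[3]='d'->'i', delta=(9-4)*11^0 mod 1009 = 5, hash=252+5 mod 1009 = 257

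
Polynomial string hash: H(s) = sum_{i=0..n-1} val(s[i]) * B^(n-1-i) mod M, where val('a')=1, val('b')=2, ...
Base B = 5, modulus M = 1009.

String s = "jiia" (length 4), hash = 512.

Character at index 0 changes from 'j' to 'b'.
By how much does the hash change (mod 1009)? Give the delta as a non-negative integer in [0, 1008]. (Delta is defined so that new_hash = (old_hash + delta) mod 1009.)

Answer: 9

Derivation:
Delta formula: (val(new) - val(old)) * B^(n-1-k) mod M
  val('b') - val('j') = 2 - 10 = -8
  B^(n-1-k) = 5^3 mod 1009 = 125
  Delta = -8 * 125 mod 1009 = 9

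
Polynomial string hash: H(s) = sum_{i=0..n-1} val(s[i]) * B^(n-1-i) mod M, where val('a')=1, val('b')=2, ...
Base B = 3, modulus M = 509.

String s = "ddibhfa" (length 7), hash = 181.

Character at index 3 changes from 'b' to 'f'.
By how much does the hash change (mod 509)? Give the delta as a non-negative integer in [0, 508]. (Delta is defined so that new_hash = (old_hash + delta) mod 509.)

Delta formula: (val(new) - val(old)) * B^(n-1-k) mod M
  val('f') - val('b') = 6 - 2 = 4
  B^(n-1-k) = 3^3 mod 509 = 27
  Delta = 4 * 27 mod 509 = 108

Answer: 108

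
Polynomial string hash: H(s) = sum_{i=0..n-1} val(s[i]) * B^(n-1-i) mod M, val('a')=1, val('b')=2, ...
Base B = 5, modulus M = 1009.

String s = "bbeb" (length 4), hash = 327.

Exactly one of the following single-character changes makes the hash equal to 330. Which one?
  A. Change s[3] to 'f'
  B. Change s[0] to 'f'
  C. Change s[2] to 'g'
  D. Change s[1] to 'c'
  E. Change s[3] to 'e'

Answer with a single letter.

Option A: s[3]='b'->'f', delta=(6-2)*5^0 mod 1009 = 4, hash=327+4 mod 1009 = 331
Option B: s[0]='b'->'f', delta=(6-2)*5^3 mod 1009 = 500, hash=327+500 mod 1009 = 827
Option C: s[2]='e'->'g', delta=(7-5)*5^1 mod 1009 = 10, hash=327+10 mod 1009 = 337
Option D: s[1]='b'->'c', delta=(3-2)*5^2 mod 1009 = 25, hash=327+25 mod 1009 = 352
Option E: s[3]='b'->'e', delta=(5-2)*5^0 mod 1009 = 3, hash=327+3 mod 1009 = 330 <-- target

Answer: E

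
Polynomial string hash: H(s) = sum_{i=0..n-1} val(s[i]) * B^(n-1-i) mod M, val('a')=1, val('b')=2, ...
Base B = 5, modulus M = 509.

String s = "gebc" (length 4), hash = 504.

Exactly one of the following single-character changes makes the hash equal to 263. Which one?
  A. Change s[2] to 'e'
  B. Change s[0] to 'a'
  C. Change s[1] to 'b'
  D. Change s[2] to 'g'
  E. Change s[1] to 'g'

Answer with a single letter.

Option A: s[2]='b'->'e', delta=(5-2)*5^1 mod 509 = 15, hash=504+15 mod 509 = 10
Option B: s[0]='g'->'a', delta=(1-7)*5^3 mod 509 = 268, hash=504+268 mod 509 = 263 <-- target
Option C: s[1]='e'->'b', delta=(2-5)*5^2 mod 509 = 434, hash=504+434 mod 509 = 429
Option D: s[2]='b'->'g', delta=(7-2)*5^1 mod 509 = 25, hash=504+25 mod 509 = 20
Option E: s[1]='e'->'g', delta=(7-5)*5^2 mod 509 = 50, hash=504+50 mod 509 = 45

Answer: B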